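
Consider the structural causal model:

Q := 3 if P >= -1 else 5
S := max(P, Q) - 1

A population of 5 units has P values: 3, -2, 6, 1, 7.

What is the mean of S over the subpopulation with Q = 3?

3.75

E[S|Q=3] averages over only the 4 units with Q=3 (P = 3, 6, 1, 7): S = 2, 5, 2, 6, mean 3.75.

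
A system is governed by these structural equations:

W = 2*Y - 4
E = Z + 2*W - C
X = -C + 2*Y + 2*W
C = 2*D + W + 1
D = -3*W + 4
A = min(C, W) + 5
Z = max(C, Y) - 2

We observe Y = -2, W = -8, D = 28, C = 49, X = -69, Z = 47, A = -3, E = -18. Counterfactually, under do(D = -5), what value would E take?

-3

The intervention breaks the incoming arrows to D: D = -3*W + 4 no longer applies, and D = -5.
W = 2*Y - 4  [with Y=-2]  = -8
C = 2*D + W + 1  [with D=-5, W=-8]  = -17
Z = max(C, Y) - 2  [with C=-17, Y=-2]  = -4
E = Z + 2*W - C  [with Z=-4, W=-8, C=-17]  = -3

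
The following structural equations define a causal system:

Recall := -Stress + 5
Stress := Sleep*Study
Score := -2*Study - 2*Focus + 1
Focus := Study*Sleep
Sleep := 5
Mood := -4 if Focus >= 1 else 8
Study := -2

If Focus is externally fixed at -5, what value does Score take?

Intervening sets Focus = -5 and removes its equation (Focus := Study*Sleep).
Score = -2*Study - 2*Focus + 1  [with Study=-2, Focus=-5]  = 15

15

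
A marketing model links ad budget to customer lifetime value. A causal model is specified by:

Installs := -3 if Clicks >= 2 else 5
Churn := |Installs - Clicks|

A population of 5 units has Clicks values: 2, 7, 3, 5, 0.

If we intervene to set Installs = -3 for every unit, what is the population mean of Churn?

Every unit gets Installs=-3 under the intervention. Churn values become 5, 10, 6, 8, 3; E[Churn|do(Installs=-3)] = 6.4.

6.4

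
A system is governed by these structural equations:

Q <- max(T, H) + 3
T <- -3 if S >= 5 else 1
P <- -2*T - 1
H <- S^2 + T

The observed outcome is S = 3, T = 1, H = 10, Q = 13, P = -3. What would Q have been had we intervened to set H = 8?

11

The intervention breaks the incoming arrows to H: H <- S^2 + T no longer applies, and H = 8.
T = -3 if S >= 5 else 1  [with S=3]  = 1
Q = max(T, H) + 3  [with T=1, H=8]  = 11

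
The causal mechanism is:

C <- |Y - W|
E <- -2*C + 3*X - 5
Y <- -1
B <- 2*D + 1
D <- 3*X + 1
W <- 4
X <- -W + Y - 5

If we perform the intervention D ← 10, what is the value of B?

21

Intervening sets D = 10 and removes its equation (D <- 3*X + 1).
B = 2*D + 1  [with D=10]  = 21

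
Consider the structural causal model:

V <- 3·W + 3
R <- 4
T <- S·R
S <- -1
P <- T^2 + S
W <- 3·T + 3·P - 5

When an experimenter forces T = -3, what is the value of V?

The intervention breaks the incoming arrows to T: T <- S·R no longer applies, and T = -3.
P = T^2 + S  [with T=-3, S=-1]  = 8
W = 3·T + 3·P - 5  [with T=-3, P=8]  = 10
V = 3·W + 3  [with W=10]  = 33

33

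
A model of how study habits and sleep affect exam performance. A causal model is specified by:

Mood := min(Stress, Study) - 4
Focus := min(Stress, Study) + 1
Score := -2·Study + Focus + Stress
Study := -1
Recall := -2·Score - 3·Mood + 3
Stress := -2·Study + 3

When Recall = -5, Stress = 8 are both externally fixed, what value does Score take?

Under do(Recall = -5, Stress = 8), each intervened variable's structural equation is replaced by its fixed value.
Focus = min(Stress, Study) + 1  [with Stress=8, Study=-1]  = 0
Score = -2·Study + Focus + Stress  [with Study=-1, Focus=0, Stress=8]  = 10

10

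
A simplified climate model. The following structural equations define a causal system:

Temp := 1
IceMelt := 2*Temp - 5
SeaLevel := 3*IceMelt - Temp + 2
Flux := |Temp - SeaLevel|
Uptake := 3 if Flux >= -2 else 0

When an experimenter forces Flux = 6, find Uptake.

Intervening sets Flux = 6 and removes its equation (Flux := |Temp - SeaLevel|).
Uptake = 3 if Flux >= -2 else 0  [with Flux=6]  = 3

3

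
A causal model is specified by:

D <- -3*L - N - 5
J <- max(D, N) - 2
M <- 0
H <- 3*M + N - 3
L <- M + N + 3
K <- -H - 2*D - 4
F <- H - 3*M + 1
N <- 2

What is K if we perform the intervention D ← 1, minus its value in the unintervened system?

-46

do(D=1) replaces the equation D <- -3*L - N - 5 with the constant D = 1.
H = 3*M + N - 3  [with M=0, N=2]  = -1
K = -H - 2*D - 4  [with H=-1, D=1]  = -5
Without intervention: L = M + N + 3  [with M=0, N=2]  = 5; D = -3*L - N - 5  [with L=5, N=2]  = -22; H = 3*M + N - 3  [with M=0, N=2]  = -1; K = -H - 2*D - 4  [with H=-1, D=-22]  = 41.
Change = -5 − 41 = -46.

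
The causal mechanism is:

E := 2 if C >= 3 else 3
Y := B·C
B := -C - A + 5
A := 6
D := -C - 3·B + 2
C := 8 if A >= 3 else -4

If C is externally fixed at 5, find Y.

-30

Under do(C=5), the mechanism C := 8 if A >= 3 else -4 is discarded; C is fixed at 5.
B = -C - A + 5  [with C=5, A=6]  = -6
Y = B·C  [with B=-6, C=5]  = -30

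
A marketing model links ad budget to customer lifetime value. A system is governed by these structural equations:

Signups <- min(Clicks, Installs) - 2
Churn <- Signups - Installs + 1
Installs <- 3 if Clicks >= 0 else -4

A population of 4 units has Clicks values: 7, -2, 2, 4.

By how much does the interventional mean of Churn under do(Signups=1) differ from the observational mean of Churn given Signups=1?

1.75

Under do(Signups=1), Signups's equation is replaced by Signups=1 for every unit. Per-unit Churn: -1, 6, -1, -1. Mean = 0.75.
Observing Signups=1 restricts to units where Signups's equation naturally yields 1: Clicks ∈ {7, 4}. In that subpopulation Churn = -1, -1, mean -1.
Difference = 0.75 − (-1) = 1.75.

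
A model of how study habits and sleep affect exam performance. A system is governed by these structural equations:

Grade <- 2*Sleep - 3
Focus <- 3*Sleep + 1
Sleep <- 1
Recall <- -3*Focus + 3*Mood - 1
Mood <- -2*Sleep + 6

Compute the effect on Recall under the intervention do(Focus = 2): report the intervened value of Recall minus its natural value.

6

Under do(Focus=2), the mechanism Focus <- 3*Sleep + 1 is discarded; Focus is fixed at 2.
Mood = -2*Sleep + 6  [with Sleep=1]  = 4
Recall = -3*Focus + 3*Mood - 1  [with Focus=2, Mood=4]  = 5
Without intervention: Focus = 3*Sleep + 1  [with Sleep=1]  = 4; Mood = -2*Sleep + 6  [with Sleep=1]  = 4; Recall = -3*Focus + 3*Mood - 1  [with Focus=4, Mood=4]  = -1.
Change = 5 − (-1) = 6.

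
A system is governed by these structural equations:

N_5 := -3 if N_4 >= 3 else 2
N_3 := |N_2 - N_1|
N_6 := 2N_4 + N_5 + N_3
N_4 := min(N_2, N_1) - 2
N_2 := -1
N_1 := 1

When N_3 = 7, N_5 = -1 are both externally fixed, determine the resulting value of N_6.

Setting N_3 = 7, N_5 = -1 by intervention discards those variables' equations.
N_4 = min(N_2, N_1) - 2  [with N_2=-1, N_1=1]  = -3
N_6 = 2N_4 + N_5 + N_3  [with N_4=-3, N_5=-1, N_3=7]  = 0

0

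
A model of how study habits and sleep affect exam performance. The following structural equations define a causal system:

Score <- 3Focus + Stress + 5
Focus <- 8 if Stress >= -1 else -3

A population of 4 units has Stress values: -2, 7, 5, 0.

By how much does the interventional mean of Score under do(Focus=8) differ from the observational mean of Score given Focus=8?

Every unit gets Focus=8 under the intervention. Score values become 27, 36, 34, 29; E[Score|do(Focus=8)] = 31.5.
E[Score|Focus=8] averages over only the 3 units with Focus=8 (Stress = 7, 5, 0): Score = 36, 34, 29, mean 33.
Difference = 31.5 − 33 = -1.5.

-1.5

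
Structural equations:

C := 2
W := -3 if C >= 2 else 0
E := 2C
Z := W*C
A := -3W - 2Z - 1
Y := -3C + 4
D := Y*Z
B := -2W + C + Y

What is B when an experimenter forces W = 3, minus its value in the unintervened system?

do(W=3) replaces the equation W := -3 if C >= 2 else 0 with the constant W = 3.
Y = -3C + 4  [with C=2]  = -2
B = -2W + C + Y  [with W=3, C=2, Y=-2]  = -6
Without intervention: W = -3 if C >= 2 else 0  [with C=2]  = -3; Y = -3C + 4  [with C=2]  = -2; B = -2W + C + Y  [with W=-3, C=2, Y=-2]  = 6.
Change = -6 − 6 = -12.

-12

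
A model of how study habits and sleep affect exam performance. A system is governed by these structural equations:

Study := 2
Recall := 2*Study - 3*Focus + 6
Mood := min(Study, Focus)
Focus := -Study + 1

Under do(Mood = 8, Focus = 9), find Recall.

-17

The joint intervention fixes Mood = 8, Focus = 9, removing each variable's own equation.
Recall = 2*Study - 3*Focus + 6  [with Study=2, Focus=9]  = -17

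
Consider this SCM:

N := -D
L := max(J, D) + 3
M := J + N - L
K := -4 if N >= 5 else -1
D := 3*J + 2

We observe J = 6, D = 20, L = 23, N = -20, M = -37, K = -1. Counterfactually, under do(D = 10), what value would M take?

do(D=10) replaces the equation D := 3*J + 2 with the constant D = 10.
L = max(J, D) + 3  [with J=6, D=10]  = 13
N = -D  [with D=10]  = -10
M = J + N - L  [with J=6, N=-10, L=13]  = -17

-17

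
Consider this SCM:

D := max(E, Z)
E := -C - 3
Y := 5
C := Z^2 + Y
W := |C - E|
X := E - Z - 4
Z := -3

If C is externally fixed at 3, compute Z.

Under do(C=3), the mechanism C := Z^2 + Y is discarded; C is fixed at 3.
Since Z is not a descendant of the intervened variable, it is unaffected.

-3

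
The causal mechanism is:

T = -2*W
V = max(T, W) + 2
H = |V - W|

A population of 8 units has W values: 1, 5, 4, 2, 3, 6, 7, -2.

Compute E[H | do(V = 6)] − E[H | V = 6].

Under do(V=6), V's equation is replaced by V=6 for every unit. Per-unit H: 5, 1, 2, 4, 3, 0, 1, 8. Mean = 3.
E[H|V=6] averages over only the 2 units with V=6 (W = 4, -2): H = 2, 8, mean 5.
Difference = 3 − 5 = -2.

-2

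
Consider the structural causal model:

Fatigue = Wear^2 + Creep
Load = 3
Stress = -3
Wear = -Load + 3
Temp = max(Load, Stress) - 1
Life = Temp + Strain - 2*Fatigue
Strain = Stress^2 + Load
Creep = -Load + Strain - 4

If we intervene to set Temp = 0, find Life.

do(Temp=0) replaces the equation Temp = max(Load, Stress) - 1 with the constant Temp = 0.
Strain = Stress^2 + Load  [with Stress=-3, Load=3]  = 12
Creep = -Load + Strain - 4  [with Load=3, Strain=12]  = 5
Wear = -Load + 3  [with Load=3]  = 0
Fatigue = Wear^2 + Creep  [with Wear=0, Creep=5]  = 5
Life = Temp + Strain - 2*Fatigue  [with Temp=0, Strain=12, Fatigue=5]  = 2

2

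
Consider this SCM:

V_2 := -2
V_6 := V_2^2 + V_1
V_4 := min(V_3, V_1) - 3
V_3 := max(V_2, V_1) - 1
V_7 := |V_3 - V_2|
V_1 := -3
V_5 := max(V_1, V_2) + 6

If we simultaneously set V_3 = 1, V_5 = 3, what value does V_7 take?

Under do(V_3 = 1, V_5 = 3), each intervened variable's structural equation is replaced by its fixed value.
V_7 = |V_3 - V_2|  [with V_3=1, V_2=-2]  = 3

3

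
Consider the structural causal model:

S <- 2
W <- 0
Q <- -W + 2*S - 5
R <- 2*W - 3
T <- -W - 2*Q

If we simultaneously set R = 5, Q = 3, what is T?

-6

The joint intervention fixes R = 5, Q = 3, removing each variable's own equation.
T = -W - 2*Q  [with W=0, Q=3]  = -6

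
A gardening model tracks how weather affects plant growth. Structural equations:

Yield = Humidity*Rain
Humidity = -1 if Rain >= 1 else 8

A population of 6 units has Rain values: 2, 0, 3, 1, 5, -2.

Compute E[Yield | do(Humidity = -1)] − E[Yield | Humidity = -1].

Every unit gets Humidity=-1 under the intervention. Yield values become -2, 0, -3, -1, -5, 2; E[Yield|do(Humidity=-1)] = -1.5.
Observing Humidity=-1 restricts to units where Humidity's equation naturally yields -1: Rain ∈ {2, 3, 1, 5}. In that subpopulation Yield = -2, -3, -1, -5, mean -2.75.
Difference = -1.5 − (-2.75) = 1.25.

1.25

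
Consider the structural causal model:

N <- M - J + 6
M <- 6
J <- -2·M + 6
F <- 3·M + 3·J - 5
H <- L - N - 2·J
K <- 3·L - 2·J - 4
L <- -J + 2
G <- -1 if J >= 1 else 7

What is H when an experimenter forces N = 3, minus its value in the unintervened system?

Under do(N=3), the mechanism N <- M - J + 6 is discarded; N is fixed at 3.
J = -2·M + 6  [with M=6]  = -6
L = -J + 2  [with J=-6]  = 8
H = L - N - 2·J  [with L=8, N=3, J=-6]  = 17
Without intervention: J = -2·M + 6  [with M=6]  = -6; L = -J + 2  [with J=-6]  = 8; N = M - J + 6  [with M=6, J=-6]  = 18; H = L - N - 2·J  [with L=8, N=18, J=-6]  = 2.
Change = 17 − 2 = 15.

15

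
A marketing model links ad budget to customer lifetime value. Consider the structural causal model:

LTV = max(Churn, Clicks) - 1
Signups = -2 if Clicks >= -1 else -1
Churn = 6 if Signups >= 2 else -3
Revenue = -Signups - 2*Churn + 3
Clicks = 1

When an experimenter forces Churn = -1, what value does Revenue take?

7

The intervention breaks the incoming arrows to Churn: Churn = 6 if Signups >= 2 else -3 no longer applies, and Churn = -1.
Signups = -2 if Clicks >= -1 else -1  [with Clicks=1]  = -2
Revenue = -Signups - 2*Churn + 3  [with Signups=-2, Churn=-1]  = 7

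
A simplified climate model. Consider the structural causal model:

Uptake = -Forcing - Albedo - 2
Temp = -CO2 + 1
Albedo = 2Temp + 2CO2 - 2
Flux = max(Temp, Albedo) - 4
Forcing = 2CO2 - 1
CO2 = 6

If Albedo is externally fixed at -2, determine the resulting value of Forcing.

The intervention breaks the incoming arrows to Albedo: Albedo = 2Temp + 2CO2 - 2 no longer applies, and Albedo = -2.
Since Forcing is not a descendant of the intervened variable, it is unaffected.
Forcing = 2CO2 - 1  [with CO2=6]  = 11

11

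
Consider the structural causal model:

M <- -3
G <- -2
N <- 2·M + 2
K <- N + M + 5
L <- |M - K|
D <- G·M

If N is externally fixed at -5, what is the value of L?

do(N=-5) replaces the equation N <- 2·M + 2 with the constant N = -5.
K = N + M + 5  [with N=-5, M=-3]  = -3
L = |M - K|  [with M=-3, K=-3]  = 0

0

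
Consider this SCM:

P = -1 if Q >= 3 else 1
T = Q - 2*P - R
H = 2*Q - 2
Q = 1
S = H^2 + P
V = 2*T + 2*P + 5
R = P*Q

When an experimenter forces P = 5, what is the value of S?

Under do(P=5), the mechanism P = -1 if Q >= 3 else 1 is discarded; P is fixed at 5.
H = 2*Q - 2  [with Q=1]  = 0
S = H^2 + P  [with H=0, P=5]  = 5

5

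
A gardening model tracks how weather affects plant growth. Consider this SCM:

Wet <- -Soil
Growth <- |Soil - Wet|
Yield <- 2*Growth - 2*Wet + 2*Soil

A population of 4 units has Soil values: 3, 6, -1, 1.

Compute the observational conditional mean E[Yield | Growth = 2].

E[Yield|Growth=2] averages over only the 2 units with Growth=2 (Soil = -1, 1): Yield = 0, 8, mean 4.

4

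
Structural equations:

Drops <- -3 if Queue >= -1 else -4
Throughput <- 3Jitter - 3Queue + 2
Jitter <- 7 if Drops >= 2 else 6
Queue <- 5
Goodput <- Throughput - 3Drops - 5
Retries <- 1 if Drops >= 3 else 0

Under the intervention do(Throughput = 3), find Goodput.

7

The intervention breaks the incoming arrows to Throughput: Throughput <- 3Jitter - 3Queue + 2 no longer applies, and Throughput = 3.
Drops = -3 if Queue >= -1 else -4  [with Queue=5]  = -3
Goodput = Throughput - 3Drops - 5  [with Throughput=3, Drops=-3]  = 7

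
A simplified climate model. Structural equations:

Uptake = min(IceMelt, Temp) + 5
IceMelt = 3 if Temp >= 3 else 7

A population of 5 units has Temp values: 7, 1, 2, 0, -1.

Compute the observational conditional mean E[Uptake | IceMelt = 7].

E[Uptake|IceMelt=7] averages over only the 4 units with IceMelt=7 (Temp = 1, 2, 0, -1): Uptake = 6, 7, 5, 4, mean 5.5.

5.5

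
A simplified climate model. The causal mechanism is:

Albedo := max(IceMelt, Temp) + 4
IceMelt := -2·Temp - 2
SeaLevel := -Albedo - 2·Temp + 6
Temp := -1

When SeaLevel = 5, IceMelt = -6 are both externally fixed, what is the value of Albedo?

3

Setting SeaLevel = 5, IceMelt = -6 by intervention discards those variables' equations.
Albedo = max(IceMelt, Temp) + 4  [with IceMelt=-6, Temp=-1]  = 3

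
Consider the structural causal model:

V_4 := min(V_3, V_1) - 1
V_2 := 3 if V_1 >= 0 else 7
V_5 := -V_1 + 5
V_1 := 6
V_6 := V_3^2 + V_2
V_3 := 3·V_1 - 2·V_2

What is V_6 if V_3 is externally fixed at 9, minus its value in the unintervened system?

-63

The intervention breaks the incoming arrows to V_3: V_3 := 3·V_1 - 2·V_2 no longer applies, and V_3 = 9.
V_2 = 3 if V_1 >= 0 else 7  [with V_1=6]  = 3
V_6 = V_3^2 + V_2  [with V_3=9, V_2=3]  = 84
Without intervention: V_2 = 3 if V_1 >= 0 else 7  [with V_1=6]  = 3; V_3 = 3·V_1 - 2·V_2  [with V_1=6, V_2=3]  = 12; V_6 = V_3^2 + V_2  [with V_3=12, V_2=3]  = 147.
Change = 84 − 147 = -63.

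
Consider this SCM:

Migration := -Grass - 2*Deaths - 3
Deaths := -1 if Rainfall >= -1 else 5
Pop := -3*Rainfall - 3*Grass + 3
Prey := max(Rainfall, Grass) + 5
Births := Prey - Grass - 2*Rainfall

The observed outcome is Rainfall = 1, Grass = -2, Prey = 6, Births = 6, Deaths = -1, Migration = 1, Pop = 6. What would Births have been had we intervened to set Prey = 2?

The intervention breaks the incoming arrows to Prey: Prey := max(Rainfall, Grass) + 5 no longer applies, and Prey = 2.
Births = Prey - Grass - 2*Rainfall  [with Prey=2, Grass=-2, Rainfall=1]  = 2

2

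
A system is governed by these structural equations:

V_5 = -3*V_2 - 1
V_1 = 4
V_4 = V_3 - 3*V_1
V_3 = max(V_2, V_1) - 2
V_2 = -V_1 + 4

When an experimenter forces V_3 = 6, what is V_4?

The intervention breaks the incoming arrows to V_3: V_3 = max(V_2, V_1) - 2 no longer applies, and V_3 = 6.
V_4 = V_3 - 3*V_1  [with V_3=6, V_1=4]  = -6

-6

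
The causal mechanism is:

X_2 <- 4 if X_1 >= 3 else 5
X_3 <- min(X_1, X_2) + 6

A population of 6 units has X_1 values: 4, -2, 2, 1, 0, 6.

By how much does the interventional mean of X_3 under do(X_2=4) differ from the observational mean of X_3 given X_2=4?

Every unit gets X_2=4 under the intervention. X_3 values become 10, 4, 8, 7, 6, 10; E[X_3|do(X_2=4)] = 7.5.
Observing X_2=4 restricts to units where X_2's equation naturally yields 4: X_1 ∈ {4, 6}. In that subpopulation X_3 = 10, 10, mean 10.
Difference = 7.5 − 10 = -2.5.

-2.5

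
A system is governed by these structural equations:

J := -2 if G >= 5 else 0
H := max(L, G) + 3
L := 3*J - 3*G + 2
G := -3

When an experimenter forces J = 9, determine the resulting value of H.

41

Under do(J=9), the mechanism J := -2 if G >= 5 else 0 is discarded; J is fixed at 9.
L = 3*J - 3*G + 2  [with J=9, G=-3]  = 38
H = max(L, G) + 3  [with L=38, G=-3]  = 41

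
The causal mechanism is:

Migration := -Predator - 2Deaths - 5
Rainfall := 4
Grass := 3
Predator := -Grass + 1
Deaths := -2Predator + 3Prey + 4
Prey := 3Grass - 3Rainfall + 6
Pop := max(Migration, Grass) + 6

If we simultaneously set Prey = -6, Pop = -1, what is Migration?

Under do(Prey = -6, Pop = -1), each intervened variable's structural equation is replaced by its fixed value.
Predator = -Grass + 1  [with Grass=3]  = -2
Deaths = -2Predator + 3Prey + 4  [with Predator=-2, Prey=-6]  = -10
Migration = -Predator - 2Deaths - 5  [with Predator=-2, Deaths=-10]  = 17

17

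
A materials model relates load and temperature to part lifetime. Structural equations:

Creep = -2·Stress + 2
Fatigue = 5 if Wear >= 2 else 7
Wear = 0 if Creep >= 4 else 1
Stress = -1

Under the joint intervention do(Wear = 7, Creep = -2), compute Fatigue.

5

The joint intervention fixes Wear = 7, Creep = -2, removing each variable's own equation.
Fatigue = 5 if Wear >= 2 else 7  [with Wear=7]  = 5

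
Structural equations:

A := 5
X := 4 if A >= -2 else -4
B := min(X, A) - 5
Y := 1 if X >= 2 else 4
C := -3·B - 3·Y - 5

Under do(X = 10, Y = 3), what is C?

-14

Setting X = 10, Y = 3 by intervention discards those variables' equations.
B = min(X, A) - 5  [with X=10, A=5]  = 0
C = -3·B - 3·Y - 5  [with B=0, Y=3]  = -14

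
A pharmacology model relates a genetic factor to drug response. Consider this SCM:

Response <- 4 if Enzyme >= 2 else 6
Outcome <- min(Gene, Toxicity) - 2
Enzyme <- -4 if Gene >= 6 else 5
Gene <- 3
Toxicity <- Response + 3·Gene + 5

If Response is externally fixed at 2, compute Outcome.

1

do(Response=2) replaces the equation Response <- 4 if Enzyme >= 2 else 6 with the constant Response = 2.
Toxicity = Response + 3·Gene + 5  [with Response=2, Gene=3]  = 16
Outcome = min(Gene, Toxicity) - 2  [with Gene=3, Toxicity=16]  = 1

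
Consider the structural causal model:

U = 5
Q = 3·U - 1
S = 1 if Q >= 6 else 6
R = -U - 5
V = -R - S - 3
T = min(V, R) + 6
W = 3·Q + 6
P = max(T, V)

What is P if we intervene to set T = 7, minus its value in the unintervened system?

Intervening sets T = 7 and removes its equation (T = min(V, R) + 6).
Q = 3·U - 1  [with U=5]  = 14
S = 1 if Q >= 6 else 6  [with Q=14]  = 1
R = -U - 5  [with U=5]  = -10
V = -R - S - 3  [with R=-10, S=1]  = 6
P = max(T, V)  [with T=7, V=6]  = 7
Without intervention: Q = 3·U - 1  [with U=5]  = 14; S = 1 if Q >= 6 else 6  [with Q=14]  = 1; R = -U - 5  [with U=5]  = -10; V = -R - S - 3  [with R=-10, S=1]  = 6; T = min(V, R) + 6  [with V=6, R=-10]  = -4; P = max(T, V)  [with T=-4, V=6]  = 6.
Change = 7 − 6 = 1.

1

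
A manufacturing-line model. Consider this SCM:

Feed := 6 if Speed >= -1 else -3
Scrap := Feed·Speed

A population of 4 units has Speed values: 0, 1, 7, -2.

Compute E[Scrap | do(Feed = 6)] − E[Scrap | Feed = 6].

Every unit gets Feed=6 under the intervention. Scrap values become 0, 6, 42, -12; E[Scrap|do(Feed=6)] = 9.
Observing Feed=6 restricts to units where Feed's equation naturally yields 6: Speed ∈ {0, 1, 7}. In that subpopulation Scrap = 0, 6, 42, mean 16.
Difference = 9 − 16 = -7.

-7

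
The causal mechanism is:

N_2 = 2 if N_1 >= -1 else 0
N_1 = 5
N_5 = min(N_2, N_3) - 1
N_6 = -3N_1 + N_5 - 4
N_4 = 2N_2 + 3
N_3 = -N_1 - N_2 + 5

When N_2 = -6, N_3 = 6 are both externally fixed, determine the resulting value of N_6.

-26

Under do(N_2 = -6, N_3 = 6), each intervened variable's structural equation is replaced by its fixed value.
N_5 = min(N_2, N_3) - 1  [with N_2=-6, N_3=6]  = -7
N_6 = -3N_1 + N_5 - 4  [with N_1=5, N_5=-7]  = -26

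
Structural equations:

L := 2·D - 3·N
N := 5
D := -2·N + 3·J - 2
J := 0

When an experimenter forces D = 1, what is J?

Under do(D=1), the mechanism D := -2·N + 3·J - 2 is discarded; D is fixed at 1.
J is not downstream of the intervention, so its value is determined by the original equations.

0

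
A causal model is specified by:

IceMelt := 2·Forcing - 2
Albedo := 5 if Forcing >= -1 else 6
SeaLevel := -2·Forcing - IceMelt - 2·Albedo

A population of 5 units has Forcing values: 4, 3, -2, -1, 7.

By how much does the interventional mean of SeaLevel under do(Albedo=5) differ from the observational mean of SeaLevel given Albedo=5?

do(Albedo=5) breaks Albedo's dependence on Forcing. With Albedo=5 fixed, SeaLevel across the units is -24, -20, 0, -4, -36, mean -16.8.
Observing Albedo=5 restricts to units where Albedo's equation naturally yields 5: Forcing ∈ {4, 3, -1, 7}. In that subpopulation SeaLevel = -24, -20, -4, -36, mean -21.
Difference = -16.8 − (-21) = 4.2.

4.2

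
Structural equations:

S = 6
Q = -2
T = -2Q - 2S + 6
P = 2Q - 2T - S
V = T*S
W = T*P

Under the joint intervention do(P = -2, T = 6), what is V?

The joint intervention fixes P = -2, T = 6, removing each variable's own equation.
V = T*S  [with T=6, S=6]  = 36

36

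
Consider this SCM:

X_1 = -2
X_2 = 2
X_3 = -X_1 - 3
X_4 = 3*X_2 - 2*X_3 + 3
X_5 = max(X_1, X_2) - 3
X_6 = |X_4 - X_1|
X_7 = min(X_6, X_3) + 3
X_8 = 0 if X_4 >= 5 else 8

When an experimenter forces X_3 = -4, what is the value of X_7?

-1

The intervention breaks the incoming arrows to X_3: X_3 = -X_1 - 3 no longer applies, and X_3 = -4.
X_4 = 3*X_2 - 2*X_3 + 3  [with X_2=2, X_3=-4]  = 17
X_6 = |X_4 - X_1|  [with X_4=17, X_1=-2]  = 19
X_7 = min(X_6, X_3) + 3  [with X_6=19, X_3=-4]  = -1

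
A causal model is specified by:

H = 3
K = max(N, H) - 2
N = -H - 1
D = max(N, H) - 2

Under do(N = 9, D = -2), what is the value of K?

7

The joint intervention fixes N = 9, D = -2, removing each variable's own equation.
K = max(N, H) - 2  [with N=9, H=3]  = 7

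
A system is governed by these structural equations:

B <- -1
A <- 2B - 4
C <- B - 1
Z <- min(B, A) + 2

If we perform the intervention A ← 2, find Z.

Under do(A=2), the mechanism A <- 2B - 4 is discarded; A is fixed at 2.
Z = min(B, A) + 2  [with B=-1, A=2]  = 1

1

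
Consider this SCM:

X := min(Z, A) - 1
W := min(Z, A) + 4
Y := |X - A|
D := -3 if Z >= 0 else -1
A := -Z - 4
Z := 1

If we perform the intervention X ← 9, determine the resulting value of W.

The intervention breaks the incoming arrows to X: X := min(Z, A) - 1 no longer applies, and X = 9.
No directed path runs from X to W, so W keeps its natural value.
A = -Z - 4  [with Z=1]  = -5
W = min(Z, A) + 4  [with Z=1, A=-5]  = -1

-1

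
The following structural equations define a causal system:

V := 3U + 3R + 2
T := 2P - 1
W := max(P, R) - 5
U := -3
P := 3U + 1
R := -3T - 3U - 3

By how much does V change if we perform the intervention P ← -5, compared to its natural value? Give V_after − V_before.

-54

Under do(P=-5), the mechanism P := 3U + 1 is discarded; P is fixed at -5.
T = 2P - 1  [with P=-5]  = -11
R = -3T - 3U - 3  [with T=-11, U=-3]  = 39
V = 3U + 3R + 2  [with U=-3, R=39]  = 110
Without intervention: P = 3U + 1  [with U=-3]  = -8; T = 2P - 1  [with P=-8]  = -17; R = -3T - 3U - 3  [with T=-17, U=-3]  = 57; V = 3U + 3R + 2  [with U=-3, R=57]  = 164.
Change = 110 − 164 = -54.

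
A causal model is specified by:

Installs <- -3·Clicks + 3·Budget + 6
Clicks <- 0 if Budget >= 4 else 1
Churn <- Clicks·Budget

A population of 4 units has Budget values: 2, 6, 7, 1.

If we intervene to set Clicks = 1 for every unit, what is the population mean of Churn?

The intervention sets Clicks=1 in all 4 units regardless of Budget. Recomputing Churn per unit gives 2, 6, 7, 1; average 4.

4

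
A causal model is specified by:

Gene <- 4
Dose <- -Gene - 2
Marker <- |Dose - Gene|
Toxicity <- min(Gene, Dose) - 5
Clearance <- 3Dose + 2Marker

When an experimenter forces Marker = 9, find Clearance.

do(Marker=9) replaces the equation Marker <- |Dose - Gene| with the constant Marker = 9.
Dose = -Gene - 2  [with Gene=4]  = -6
Clearance = 3Dose + 2Marker  [with Dose=-6, Marker=9]  = 0

0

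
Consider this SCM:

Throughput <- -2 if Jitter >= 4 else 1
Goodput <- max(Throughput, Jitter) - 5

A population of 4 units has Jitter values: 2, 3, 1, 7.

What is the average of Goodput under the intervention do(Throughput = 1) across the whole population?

-1.75

do(Throughput=1) breaks Throughput's dependence on Jitter. With Throughput=1 fixed, Goodput across the units is -3, -2, -4, 2, mean -1.75.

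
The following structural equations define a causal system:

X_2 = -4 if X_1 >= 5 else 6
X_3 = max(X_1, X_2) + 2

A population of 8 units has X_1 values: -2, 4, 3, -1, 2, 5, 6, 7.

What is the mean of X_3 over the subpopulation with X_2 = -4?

E[X_3|X_2=-4] averages over only the 3 units with X_2=-4 (X_1 = 5, 6, 7): X_3 = 7, 8, 9, mean 8.

8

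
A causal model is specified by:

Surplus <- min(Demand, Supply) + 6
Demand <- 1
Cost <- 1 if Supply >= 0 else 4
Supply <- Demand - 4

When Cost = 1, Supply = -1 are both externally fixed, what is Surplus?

5

The joint intervention fixes Cost = 1, Supply = -1, removing each variable's own equation.
Surplus = min(Demand, Supply) + 6  [with Demand=1, Supply=-1]  = 5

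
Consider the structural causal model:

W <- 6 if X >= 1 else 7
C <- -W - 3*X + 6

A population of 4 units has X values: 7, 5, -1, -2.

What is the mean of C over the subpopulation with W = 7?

3.5

Observing W=7 restricts to units where W's equation naturally yields 7: X ∈ {-1, -2}. In that subpopulation C = 2, 5, mean 3.5.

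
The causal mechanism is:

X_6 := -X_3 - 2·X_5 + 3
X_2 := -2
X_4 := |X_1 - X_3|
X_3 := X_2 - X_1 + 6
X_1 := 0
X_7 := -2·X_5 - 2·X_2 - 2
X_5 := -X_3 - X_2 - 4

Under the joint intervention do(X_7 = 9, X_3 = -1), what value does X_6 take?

Setting X_7 = 9, X_3 = -1 by intervention discards those variables' equations.
X_5 = -X_3 - X_2 - 4  [with X_3=-1, X_2=-2]  = -1
X_6 = -X_3 - 2·X_5 + 3  [with X_3=-1, X_5=-1]  = 6

6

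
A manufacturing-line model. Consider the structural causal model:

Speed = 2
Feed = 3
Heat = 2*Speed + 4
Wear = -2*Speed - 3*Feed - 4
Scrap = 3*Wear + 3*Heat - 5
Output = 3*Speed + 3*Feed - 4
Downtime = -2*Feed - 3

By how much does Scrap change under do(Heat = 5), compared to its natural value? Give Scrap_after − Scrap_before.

do(Heat=5) replaces the equation Heat = 2*Speed + 4 with the constant Heat = 5.
Wear = -2*Speed - 3*Feed - 4  [with Speed=2, Feed=3]  = -17
Scrap = 3*Wear + 3*Heat - 5  [with Wear=-17, Heat=5]  = -41
Without intervention: Heat = 2*Speed + 4  [with Speed=2]  = 8; Wear = -2*Speed - 3*Feed - 4  [with Speed=2, Feed=3]  = -17; Scrap = 3*Wear + 3*Heat - 5  [with Wear=-17, Heat=8]  = -32.
Change = -41 − (-32) = -9.

-9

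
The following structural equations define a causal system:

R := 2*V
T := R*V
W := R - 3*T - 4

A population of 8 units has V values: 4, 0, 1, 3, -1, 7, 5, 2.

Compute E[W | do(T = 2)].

-4.75

Every unit gets T=2 under the intervention. W values become -2, -10, -8, -4, -12, 4, 0, -6; E[W|do(T=2)] = -4.75.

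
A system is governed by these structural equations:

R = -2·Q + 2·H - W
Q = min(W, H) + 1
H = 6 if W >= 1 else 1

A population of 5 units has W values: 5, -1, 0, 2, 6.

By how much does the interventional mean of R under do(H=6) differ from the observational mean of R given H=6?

5.8

The intervention sets H=6 in all 5 units regardless of W. Recomputing R per unit gives -5, 13, 10, 4, -8; average 2.8.
Conditioning on H=6 selects the 3 unit(s) with W ∈ {5, 2, 6}. Their R values: -5, 4, -8. Mean = -3.
Difference = 2.8 − (-3) = 5.8.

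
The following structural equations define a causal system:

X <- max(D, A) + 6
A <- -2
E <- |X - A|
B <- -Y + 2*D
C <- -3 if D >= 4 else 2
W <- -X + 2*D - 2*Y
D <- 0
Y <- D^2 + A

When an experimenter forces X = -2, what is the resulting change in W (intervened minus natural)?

8

Under do(X=-2), the mechanism X <- max(D, A) + 6 is discarded; X is fixed at -2.
Y = D^2 + A  [with D=0, A=-2]  = -2
W = -X + 2*D - 2*Y  [with X=-2, D=0, Y=-2]  = 6
Without intervention: Y = D^2 + A  [with D=0, A=-2]  = -2; X = max(D, A) + 6  [with D=0, A=-2]  = 6; W = -X + 2*D - 2*Y  [with X=6, D=0, Y=-2]  = -2.
Change = 6 − (-2) = 8.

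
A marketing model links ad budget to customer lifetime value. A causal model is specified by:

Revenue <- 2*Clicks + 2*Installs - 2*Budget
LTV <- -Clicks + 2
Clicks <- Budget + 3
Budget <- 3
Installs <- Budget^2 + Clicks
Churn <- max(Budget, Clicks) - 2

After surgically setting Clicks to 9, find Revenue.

do(Clicks=9) replaces the equation Clicks <- Budget + 3 with the constant Clicks = 9.
Installs = Budget^2 + Clicks  [with Budget=3, Clicks=9]  = 18
Revenue = 2*Clicks + 2*Installs - 2*Budget  [with Clicks=9, Installs=18, Budget=3]  = 48

48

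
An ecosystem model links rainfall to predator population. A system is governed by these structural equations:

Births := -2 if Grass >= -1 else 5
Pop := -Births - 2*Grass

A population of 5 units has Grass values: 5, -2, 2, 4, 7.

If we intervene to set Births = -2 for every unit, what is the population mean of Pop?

do(Births=-2) breaks Births's dependence on Grass. With Births=-2 fixed, Pop across the units is -8, 6, -2, -6, -12, mean -4.4.

-4.4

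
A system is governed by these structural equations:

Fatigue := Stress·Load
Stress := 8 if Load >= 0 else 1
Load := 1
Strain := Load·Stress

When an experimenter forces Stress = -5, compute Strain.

-5

The intervention breaks the incoming arrows to Stress: Stress := 8 if Load >= 0 else 1 no longer applies, and Stress = -5.
Strain = Load·Stress  [with Load=1, Stress=-5]  = -5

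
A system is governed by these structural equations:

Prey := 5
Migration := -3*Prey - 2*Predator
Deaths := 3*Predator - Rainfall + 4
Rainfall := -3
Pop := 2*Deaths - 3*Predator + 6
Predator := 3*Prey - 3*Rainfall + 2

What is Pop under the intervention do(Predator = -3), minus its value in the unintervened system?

-87

The intervention breaks the incoming arrows to Predator: Predator := 3*Prey - 3*Rainfall + 2 no longer applies, and Predator = -3.
Deaths = 3*Predator - Rainfall + 4  [with Predator=-3, Rainfall=-3]  = -2
Pop = 2*Deaths - 3*Predator + 6  [with Deaths=-2, Predator=-3]  = 11
Without intervention: Predator = 3*Prey - 3*Rainfall + 2  [with Prey=5, Rainfall=-3]  = 26; Deaths = 3*Predator - Rainfall + 4  [with Predator=26, Rainfall=-3]  = 85; Pop = 2*Deaths - 3*Predator + 6  [with Deaths=85, Predator=26]  = 98.
Change = 11 − 98 = -87.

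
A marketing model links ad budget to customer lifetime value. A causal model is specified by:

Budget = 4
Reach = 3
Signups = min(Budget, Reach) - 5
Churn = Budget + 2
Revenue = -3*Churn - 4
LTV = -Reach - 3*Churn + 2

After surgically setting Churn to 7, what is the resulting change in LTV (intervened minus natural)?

-3

Under do(Churn=7), the mechanism Churn = Budget + 2 is discarded; Churn is fixed at 7.
LTV = -Reach - 3*Churn + 2  [with Reach=3, Churn=7]  = -22
Without intervention: Churn = Budget + 2  [with Budget=4]  = 6; LTV = -Reach - 3*Churn + 2  [with Reach=3, Churn=6]  = -19.
Change = -22 − (-19) = -3.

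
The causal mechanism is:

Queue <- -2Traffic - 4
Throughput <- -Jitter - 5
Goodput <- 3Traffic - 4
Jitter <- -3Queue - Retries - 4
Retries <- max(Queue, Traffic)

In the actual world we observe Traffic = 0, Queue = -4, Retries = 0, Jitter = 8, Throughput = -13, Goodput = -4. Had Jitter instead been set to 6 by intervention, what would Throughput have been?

-11

Intervening sets Jitter = 6 and removes its equation (Jitter <- -3Queue - Retries - 4).
Throughput = -Jitter - 5  [with Jitter=6]  = -11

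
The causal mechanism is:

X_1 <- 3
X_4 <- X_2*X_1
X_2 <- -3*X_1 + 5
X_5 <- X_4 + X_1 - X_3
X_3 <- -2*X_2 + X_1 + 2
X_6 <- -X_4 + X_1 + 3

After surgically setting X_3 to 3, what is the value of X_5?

do(X_3=3) replaces the equation X_3 <- -2*X_2 + X_1 + 2 with the constant X_3 = 3.
X_2 = -3*X_1 + 5  [with X_1=3]  = -4
X_4 = X_2*X_1  [with X_2=-4, X_1=3]  = -12
X_5 = X_4 + X_1 - X_3  [with X_4=-12, X_1=3, X_3=3]  = -12

-12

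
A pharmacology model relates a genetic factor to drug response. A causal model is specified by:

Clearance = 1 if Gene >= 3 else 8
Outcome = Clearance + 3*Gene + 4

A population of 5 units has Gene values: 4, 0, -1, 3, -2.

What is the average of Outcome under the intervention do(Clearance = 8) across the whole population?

do(Clearance=8) breaks Clearance's dependence on Gene. With Clearance=8 fixed, Outcome across the units is 24, 12, 9, 21, 6, mean 14.4.

14.4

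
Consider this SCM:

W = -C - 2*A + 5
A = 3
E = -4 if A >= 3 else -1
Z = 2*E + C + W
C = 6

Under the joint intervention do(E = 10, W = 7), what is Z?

33

The joint intervention fixes E = 10, W = 7, removing each variable's own equation.
Z = 2*E + C + W  [with E=10, C=6, W=7]  = 33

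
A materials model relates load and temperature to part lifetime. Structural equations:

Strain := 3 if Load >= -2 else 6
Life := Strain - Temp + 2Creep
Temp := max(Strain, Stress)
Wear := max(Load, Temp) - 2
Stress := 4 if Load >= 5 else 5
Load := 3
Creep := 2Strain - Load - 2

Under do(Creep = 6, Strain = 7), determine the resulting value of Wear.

5

The joint intervention fixes Creep = 6, Strain = 7, removing each variable's own equation.
Stress = 4 if Load >= 5 else 5  [with Load=3]  = 5
Temp = max(Strain, Stress)  [with Strain=7, Stress=5]  = 7
Wear = max(Load, Temp) - 2  [with Load=3, Temp=7]  = 5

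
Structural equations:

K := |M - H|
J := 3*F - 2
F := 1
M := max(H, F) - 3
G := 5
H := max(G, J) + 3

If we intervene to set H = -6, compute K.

4

Under do(H=-6), the mechanism H := max(G, J) + 3 is discarded; H is fixed at -6.
M = max(H, F) - 3  [with H=-6, F=1]  = -2
K = |M - H|  [with M=-2, H=-6]  = 4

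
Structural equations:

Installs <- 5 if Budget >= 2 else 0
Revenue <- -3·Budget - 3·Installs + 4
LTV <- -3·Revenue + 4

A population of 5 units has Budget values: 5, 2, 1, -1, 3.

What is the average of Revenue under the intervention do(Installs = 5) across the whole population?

Every unit gets Installs=5 under the intervention. Revenue values become -26, -17, -14, -8, -20; E[Revenue|do(Installs=5)] = -17.

-17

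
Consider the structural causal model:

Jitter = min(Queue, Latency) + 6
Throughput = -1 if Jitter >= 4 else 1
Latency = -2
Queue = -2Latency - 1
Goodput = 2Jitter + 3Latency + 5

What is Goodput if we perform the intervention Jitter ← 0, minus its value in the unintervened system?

do(Jitter=0) replaces the equation Jitter = min(Queue, Latency) + 6 with the constant Jitter = 0.
Goodput = 2Jitter + 3Latency + 5  [with Jitter=0, Latency=-2]  = -1
Without intervention: Queue = -2Latency - 1  [with Latency=-2]  = 3; Jitter = min(Queue, Latency) + 6  [with Queue=3, Latency=-2]  = 4; Goodput = 2Jitter + 3Latency + 5  [with Jitter=4, Latency=-2]  = 7.
Change = -1 − 7 = -8.

-8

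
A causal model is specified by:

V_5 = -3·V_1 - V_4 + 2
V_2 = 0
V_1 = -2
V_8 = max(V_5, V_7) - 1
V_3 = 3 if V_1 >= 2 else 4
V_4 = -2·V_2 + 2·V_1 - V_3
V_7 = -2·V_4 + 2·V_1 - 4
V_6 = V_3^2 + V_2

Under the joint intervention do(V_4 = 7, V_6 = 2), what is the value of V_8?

Under do(V_4 = 7, V_6 = 2), each intervened variable's structural equation is replaced by its fixed value.
V_5 = -3·V_1 - V_4 + 2  [with V_1=-2, V_4=7]  = 1
V_7 = -2·V_4 + 2·V_1 - 4  [with V_4=7, V_1=-2]  = -22
V_8 = max(V_5, V_7) - 1  [with V_5=1, V_7=-22]  = 0

0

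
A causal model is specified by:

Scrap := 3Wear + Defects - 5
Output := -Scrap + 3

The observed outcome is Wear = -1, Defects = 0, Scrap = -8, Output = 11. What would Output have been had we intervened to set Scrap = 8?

The intervention breaks the incoming arrows to Scrap: Scrap := 3Wear + Defects - 5 no longer applies, and Scrap = 8.
Output = -Scrap + 3  [with Scrap=8]  = -5

-5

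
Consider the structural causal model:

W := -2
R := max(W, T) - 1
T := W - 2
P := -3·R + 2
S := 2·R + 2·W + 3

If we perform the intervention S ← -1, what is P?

Intervening sets S = -1 and removes its equation (S := 2·R + 2·W + 3).
No directed path runs from S to P, so P keeps its natural value.
T = W - 2  [with W=-2]  = -4
R = max(W, T) - 1  [with W=-2, T=-4]  = -3
P = -3·R + 2  [with R=-3]  = 11

11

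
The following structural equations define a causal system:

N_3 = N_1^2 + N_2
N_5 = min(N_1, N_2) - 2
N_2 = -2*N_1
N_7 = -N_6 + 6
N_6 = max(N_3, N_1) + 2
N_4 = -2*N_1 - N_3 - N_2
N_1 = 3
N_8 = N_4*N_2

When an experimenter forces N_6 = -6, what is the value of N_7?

Intervening sets N_6 = -6 and removes its equation (N_6 = max(N_3, N_1) + 2).
N_7 = -N_6 + 6  [with N_6=-6]  = 12

12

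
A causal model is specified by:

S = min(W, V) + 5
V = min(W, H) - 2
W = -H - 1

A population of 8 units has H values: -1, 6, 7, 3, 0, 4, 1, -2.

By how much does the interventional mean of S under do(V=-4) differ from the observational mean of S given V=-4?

Under do(V=-4), V's equation is replaced by V=-4 for every unit. Per-unit S: 1, -2, -3, 1, 1, 0, 1, 1. Mean = 0.
Conditioning on V=-4 selects the 2 unit(s) with H ∈ {1, -2}. Their S values: 1, 1. Mean = 1.
Difference = 0 − 1 = -1.

-1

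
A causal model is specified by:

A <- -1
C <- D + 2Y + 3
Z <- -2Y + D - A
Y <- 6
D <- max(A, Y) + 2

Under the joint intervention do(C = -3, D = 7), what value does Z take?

-4

Under do(C = -3, D = 7), each intervened variable's structural equation is replaced by its fixed value.
Z = -2Y + D - A  [with Y=6, D=7, A=-1]  = -4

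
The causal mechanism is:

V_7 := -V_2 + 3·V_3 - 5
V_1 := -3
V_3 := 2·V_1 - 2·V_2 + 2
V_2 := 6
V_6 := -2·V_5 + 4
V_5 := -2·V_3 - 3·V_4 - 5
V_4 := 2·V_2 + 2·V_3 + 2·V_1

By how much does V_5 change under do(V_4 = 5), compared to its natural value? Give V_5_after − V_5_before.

-93

Intervening sets V_4 = 5 and removes its equation (V_4 := 2·V_2 + 2·V_3 + 2·V_1).
V_3 = 2·V_1 - 2·V_2 + 2  [with V_1=-3, V_2=6]  = -16
V_5 = -2·V_3 - 3·V_4 - 5  [with V_3=-16, V_4=5]  = 12
Without intervention: V_3 = 2·V_1 - 2·V_2 + 2  [with V_1=-3, V_2=6]  = -16; V_4 = 2·V_2 + 2·V_3 + 2·V_1  [with V_2=6, V_3=-16, V_1=-3]  = -26; V_5 = -2·V_3 - 3·V_4 - 5  [with V_3=-16, V_4=-26]  = 105.
Change = 12 − 105 = -93.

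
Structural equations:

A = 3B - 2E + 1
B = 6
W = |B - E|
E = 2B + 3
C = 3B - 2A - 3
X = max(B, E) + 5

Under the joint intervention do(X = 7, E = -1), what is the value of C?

-27

The joint intervention fixes X = 7, E = -1, removing each variable's own equation.
A = 3B - 2E + 1  [with B=6, E=-1]  = 21
C = 3B - 2A - 3  [with B=6, A=21]  = -27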